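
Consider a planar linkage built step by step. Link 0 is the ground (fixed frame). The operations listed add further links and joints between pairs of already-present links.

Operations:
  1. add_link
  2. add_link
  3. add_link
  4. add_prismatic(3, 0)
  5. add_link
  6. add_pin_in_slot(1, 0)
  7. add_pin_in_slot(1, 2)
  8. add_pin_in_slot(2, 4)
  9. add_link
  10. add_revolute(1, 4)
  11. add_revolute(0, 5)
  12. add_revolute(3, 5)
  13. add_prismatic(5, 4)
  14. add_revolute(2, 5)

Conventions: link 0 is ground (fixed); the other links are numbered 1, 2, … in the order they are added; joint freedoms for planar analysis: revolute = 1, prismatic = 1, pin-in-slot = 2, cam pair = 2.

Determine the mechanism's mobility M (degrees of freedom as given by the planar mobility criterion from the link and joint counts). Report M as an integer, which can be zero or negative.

L=1 J1=0 J2=0
add link → L=2 J1=0 J2=0
add link → L=3 J1=0 J2=0
add link → L=4 J1=0 J2=0
P@3,0 dof=1 J1 → L=4 J1=1 J2=0
add link → L=5 J1=1 J2=0
PS@1,0 dof=2 J2 → L=5 J1=1 J2=1
PS@1,2 dof=2 J2 → L=5 J1=1 J2=2
PS@2,4 dof=2 J2 → L=5 J1=1 J2=3
add link → L=6 J1=1 J2=3
R@1,4 dof=1 J1 → L=6 J1=2 J2=3
R@0,5 dof=1 J1 → L=6 J1=3 J2=3
R@3,5 dof=1 J1 → L=6 J1=4 J2=3
P@5,4 dof=1 J1 → L=6 J1=5 J2=3
R@2,5 dof=1 J1 → L=6 J1=6 J2=3
M=3(L−1)−2J1−J2=3·5−2·6−3=0

M = 0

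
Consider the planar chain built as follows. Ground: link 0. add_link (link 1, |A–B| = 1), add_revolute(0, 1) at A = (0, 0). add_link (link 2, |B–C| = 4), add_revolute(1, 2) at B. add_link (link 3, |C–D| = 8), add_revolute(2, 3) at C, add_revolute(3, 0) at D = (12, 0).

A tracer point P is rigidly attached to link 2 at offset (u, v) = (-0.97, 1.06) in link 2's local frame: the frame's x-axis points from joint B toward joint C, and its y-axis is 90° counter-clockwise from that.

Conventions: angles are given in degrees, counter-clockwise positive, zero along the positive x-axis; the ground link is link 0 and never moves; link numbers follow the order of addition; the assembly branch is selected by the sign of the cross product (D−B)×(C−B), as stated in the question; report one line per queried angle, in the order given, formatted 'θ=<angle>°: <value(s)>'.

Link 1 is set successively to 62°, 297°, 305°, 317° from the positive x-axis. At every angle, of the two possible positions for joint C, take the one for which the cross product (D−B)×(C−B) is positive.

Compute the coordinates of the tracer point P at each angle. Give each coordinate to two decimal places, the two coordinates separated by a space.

A=(0,0), D=(12.00,0)
θ=62°: B = A + 1.00·(cos62°, sin62°) = (0.4695, 0.8829)
θ=62°: |BD| = 11.5643
θ=62°: circle(B,4.00) ∩ circle(D,8.00): a=3.7068, h=1.5032
θ=62°:   candidates: C₊=(4.2802,2.0988) cross=17.384; C₋=(4.0507,-0.8989) cross=-17.384
θ=62°:   branch + wants cross > 0 → take C=(4.2802,2.0988) (cross=17.384)
θ=62°: ex = (C−B)/|BC| = (0.9527,0.3040); ey = (-0.3040,0.9527)
θ=62°: P = B + -0.97·ex + 1.06·ey = (-0.7768,1.5980)
θ=297°: B = A + 1.00·(cos297°, sin297°) = (0.4540, -0.8910)
θ=297°: |BD| = 11.5803
θ=297°: circle(B,4.00) ∩ circle(D,8.00): a=3.7177, h=1.4761
θ=297°:   candidates: C₊=(4.0471,0.8667) cross=17.093; C₋=(4.2742,-2.0767) cross=-17.093
θ=297°:   branch + wants cross > 0 → take C=(4.0471,0.8667) (cross=17.093)
θ=297°: ex = (C−B)/|BC| = (0.8983,0.4394); ey = (-0.4394,0.8983)
θ=297°: P = B + -0.97·ex + 1.06·ey = (-0.8831,-0.3651)
θ=305°: B = A + 1.00·(cos305°, sin305°) = (0.5736, -0.8192)
θ=305°: |BD| = 11.4557
θ=305°: circle(B,4.00) ∩ circle(D,8.00): a=3.6329, h=1.6740
θ=305°:   candidates: C₊=(4.0774,1.1104) cross=19.177; C₋=(4.3168,-2.2291) cross=-19.177
θ=305°:   branch + wants cross > 0 → take C=(4.0774,1.1104) (cross=19.177)
θ=305°: ex = (C−B)/|BC| = (0.8760,0.4824); ey = (-0.4824,0.8760)
θ=305°: P = B + -0.97·ex + 1.06·ey = (-0.7874,-0.3585)
θ=317°: B = A + 1.00·(cos317°, sin317°) = (0.7314, -0.6820)
θ=317°: |BD| = 11.2893
θ=317°: circle(B,4.00) ∩ circle(D,8.00): a=3.5187, h=1.9023
θ=317°:   candidates: C₊=(4.1287,1.4294) cross=21.475; C₋=(4.3586,-2.3682) cross=-21.475
θ=317°:   branch + wants cross > 0 → take C=(4.1287,1.4294) (cross=21.475)
θ=317°: ex = (C−B)/|BC| = (0.8493,0.5278); ey = (-0.5278,0.8493)
θ=317°: P = B + -0.97·ex + 1.06·ey = (-0.6520,-0.2937)

θ=62°: -0.78 1.60
θ=297°: -0.88 -0.37
θ=305°: -0.79 -0.36
θ=317°: -0.65 -0.29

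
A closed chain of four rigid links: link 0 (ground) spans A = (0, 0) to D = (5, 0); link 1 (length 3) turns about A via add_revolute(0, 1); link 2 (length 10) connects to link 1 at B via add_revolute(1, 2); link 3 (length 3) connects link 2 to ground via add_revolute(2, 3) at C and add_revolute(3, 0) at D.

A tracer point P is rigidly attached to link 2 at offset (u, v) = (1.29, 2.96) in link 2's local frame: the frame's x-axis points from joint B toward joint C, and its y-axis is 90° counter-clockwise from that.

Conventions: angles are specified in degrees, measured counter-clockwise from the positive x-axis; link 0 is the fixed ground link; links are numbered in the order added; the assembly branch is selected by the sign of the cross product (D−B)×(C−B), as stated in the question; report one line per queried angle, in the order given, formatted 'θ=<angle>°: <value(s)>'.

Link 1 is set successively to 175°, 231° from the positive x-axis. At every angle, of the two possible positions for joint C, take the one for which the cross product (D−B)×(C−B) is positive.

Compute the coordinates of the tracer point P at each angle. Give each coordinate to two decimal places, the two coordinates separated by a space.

A=(0,0), D=(5.00,0)
θ=175°: B = A + 3.00·(cos175°, sin175°) = (-2.9886, 0.2615)
θ=175°: |BD| = 7.9929
θ=175°: circle(B,10.00) ∩ circle(D,3.00): a=9.6890, h=2.4745
θ=175°:   candidates: C₊=(6.7762,2.4177) cross=19.778; C₋=(6.6143,-2.5286) cross=-19.778
θ=175°:   branch + wants cross > 0 → take C=(6.7762,2.4177) (cross=19.778)
θ=175°: ex = (C−B)/|BC| = (0.9765,0.2156); ey = (-0.2156,0.9765)
θ=175°: P = B + 1.29·ex + 2.96·ey = (-2.3672,3.4300)
θ=231°: B = A + 3.00·(cos231°, sin231°) = (-1.8880, -2.3314)
θ=231°: |BD| = 7.2718
θ=231°: circle(B,10.00) ∩ circle(D,3.00): a=9.8929, h=1.4594
θ=231°:   candidates: C₊=(7.0148,2.2227) cross=10.613; C₋=(7.9506,-0.5420) cross=-10.613
θ=231°:   branch + wants cross > 0 → take C=(7.0148,2.2227) (cross=10.613)
θ=231°: ex = (C−B)/|BC| = (0.8903,0.4554); ey = (-0.4554,0.8903)
θ=231°: P = B + 1.29·ex + 2.96·ey = (-2.0875,0.8913)

θ=175°: -2.37 3.43
θ=231°: -2.09 0.89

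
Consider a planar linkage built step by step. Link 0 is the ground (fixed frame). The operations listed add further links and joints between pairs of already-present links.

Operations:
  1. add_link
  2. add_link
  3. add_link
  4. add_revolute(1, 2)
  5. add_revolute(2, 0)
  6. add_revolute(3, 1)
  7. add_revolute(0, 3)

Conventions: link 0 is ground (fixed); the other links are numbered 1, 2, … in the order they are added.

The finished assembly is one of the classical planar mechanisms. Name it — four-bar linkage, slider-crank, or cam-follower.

links: 4 (incl. ground); joints: 4 revolute, 0 prismatic, 0 higher (cam) pair, forming one closed loop
4 links in a single 4R loop → four-bar linkage

four-bar linkage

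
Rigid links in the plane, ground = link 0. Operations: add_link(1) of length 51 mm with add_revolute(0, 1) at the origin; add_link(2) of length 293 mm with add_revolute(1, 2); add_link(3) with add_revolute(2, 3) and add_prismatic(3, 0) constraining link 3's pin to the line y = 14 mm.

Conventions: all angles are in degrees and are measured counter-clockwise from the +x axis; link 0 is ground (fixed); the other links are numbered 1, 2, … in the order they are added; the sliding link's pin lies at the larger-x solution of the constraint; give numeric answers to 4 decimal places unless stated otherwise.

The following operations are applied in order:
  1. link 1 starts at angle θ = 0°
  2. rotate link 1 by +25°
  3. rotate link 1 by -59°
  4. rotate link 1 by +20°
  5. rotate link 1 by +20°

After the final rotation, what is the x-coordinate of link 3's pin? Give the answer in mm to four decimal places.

geometry: r = 51 mm, L = 293 mm, e = 14 mm; θ starts at 0°
rotate link 1 by +25°: θ ← 0° +25° = 25°
rotate link 1 by -59°: θ ← 25° -59° = -34°
rotate link 1 by +20°: θ ← -34° +20° = -14°
rotate link 1 by +20°: θ ← -14° +20° = 6°
crank pin P = (r cos θ, r sin θ) = (50.720617, 5.330952)
h = r sin θ − e = 5.330952 − 14 = -8.669048
x = r cos θ + √(L² − h²) = 50.720617 + 292.871726 = 343.592342

343.5923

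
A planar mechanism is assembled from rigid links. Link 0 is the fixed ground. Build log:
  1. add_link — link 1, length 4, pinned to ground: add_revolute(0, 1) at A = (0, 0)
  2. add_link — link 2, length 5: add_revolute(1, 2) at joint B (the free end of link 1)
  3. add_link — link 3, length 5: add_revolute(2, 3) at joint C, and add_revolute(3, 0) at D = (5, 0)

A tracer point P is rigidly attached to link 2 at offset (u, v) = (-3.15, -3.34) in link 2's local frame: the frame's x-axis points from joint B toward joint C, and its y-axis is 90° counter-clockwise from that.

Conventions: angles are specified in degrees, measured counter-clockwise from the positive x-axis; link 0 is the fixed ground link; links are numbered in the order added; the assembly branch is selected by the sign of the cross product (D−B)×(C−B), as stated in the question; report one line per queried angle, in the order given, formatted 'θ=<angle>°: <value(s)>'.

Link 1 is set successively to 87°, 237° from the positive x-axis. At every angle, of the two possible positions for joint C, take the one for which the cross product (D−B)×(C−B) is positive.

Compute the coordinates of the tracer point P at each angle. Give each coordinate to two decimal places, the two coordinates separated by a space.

A=(0,0), D=(5.00,0)
θ=87°: B = A + 4.00·(cos87°, sin87°) = (0.2093, 3.9945)
θ=87°: |BD| = 6.2375
θ=87°: circle(B,5.00) ∩ circle(D,5.00): a=3.1188, h=3.9081
θ=87°:   candidates: C₊=(5.1074,4.9988) cross=24.377; C₋=(0.1019,-1.0043) cross=-24.377
θ=87°:   branch + wants cross > 0 → take C=(5.1074,4.9988) (cross=24.377)
θ=87°: ex = (C−B)/|BC| = (0.9796,0.2009); ey = (-0.2009,0.9796)
θ=87°: P = B + -3.15·ex + -3.34·ey = (-2.2056,0.0899)
θ=237°: B = A + 4.00·(cos237°, sin237°) = (-2.1786, -3.3547)
θ=237°: |BD| = 7.9237
θ=237°: circle(B,5.00) ∩ circle(D,5.00): a=3.9619, h=3.0502
θ=237°:   candidates: C₊=(0.1194,1.0860) cross=24.169; C₋=(2.7021,-4.4407) cross=-24.169
θ=237°:   branch + wants cross > 0 → take C=(0.1194,1.0860) (cross=24.169)
θ=237°: ex = (C−B)/|BC| = (0.4596,0.8881); ey = (-0.8881,0.4596)
θ=237°: P = B + -3.15·ex + -3.34·ey = (-0.6599,-7.6873)

θ=87°: -2.21 0.09
θ=237°: -0.66 -7.69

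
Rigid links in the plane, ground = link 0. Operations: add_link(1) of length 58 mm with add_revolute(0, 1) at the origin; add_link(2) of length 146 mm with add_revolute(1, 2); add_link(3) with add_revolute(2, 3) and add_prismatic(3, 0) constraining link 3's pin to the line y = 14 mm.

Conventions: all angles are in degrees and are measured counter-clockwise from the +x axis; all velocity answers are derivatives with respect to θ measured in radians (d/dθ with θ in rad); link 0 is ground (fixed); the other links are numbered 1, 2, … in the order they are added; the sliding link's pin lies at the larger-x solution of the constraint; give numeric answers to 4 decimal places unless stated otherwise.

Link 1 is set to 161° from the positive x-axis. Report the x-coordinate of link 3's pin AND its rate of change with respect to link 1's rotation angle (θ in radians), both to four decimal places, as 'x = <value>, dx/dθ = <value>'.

geometry: r = 58 mm, L = 146 mm, e = 14 mm
crank pin P = (r cos θ, r sin θ) = (-54.840077, 18.882953)
h = r sin θ − e = 18.882953 − 14 = 4.882953
x = r cos θ + √(L² − h²) = -54.840077 + 145.918322 = 91.078245
dx/dθ = −r sin θ − h·r cos θ/√(L² − h²) (θ in radians; h = 4.882953) = -17.047806

x = 91.0782, dx/dθ = -17.0478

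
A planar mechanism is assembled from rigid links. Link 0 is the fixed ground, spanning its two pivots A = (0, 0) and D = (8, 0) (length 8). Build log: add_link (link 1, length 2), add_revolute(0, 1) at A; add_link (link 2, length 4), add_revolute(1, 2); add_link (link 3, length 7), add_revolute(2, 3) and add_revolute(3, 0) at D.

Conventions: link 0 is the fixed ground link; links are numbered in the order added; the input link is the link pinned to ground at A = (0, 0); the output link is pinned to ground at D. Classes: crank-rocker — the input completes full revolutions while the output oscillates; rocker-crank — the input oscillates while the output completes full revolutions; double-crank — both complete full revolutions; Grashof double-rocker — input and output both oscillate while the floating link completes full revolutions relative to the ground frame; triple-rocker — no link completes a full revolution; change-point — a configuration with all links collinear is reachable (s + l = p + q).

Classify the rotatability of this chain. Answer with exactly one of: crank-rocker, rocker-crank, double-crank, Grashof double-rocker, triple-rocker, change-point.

lengths: ground=8, input=2, coupler=4, output=7
sorted: s=2 (shortest), l=8 (longest), p+q=11
s + l = 10 vs p + q = 11
s + l < p + q (Grashof) with shortest = input link → crank-rocker

crank-rocker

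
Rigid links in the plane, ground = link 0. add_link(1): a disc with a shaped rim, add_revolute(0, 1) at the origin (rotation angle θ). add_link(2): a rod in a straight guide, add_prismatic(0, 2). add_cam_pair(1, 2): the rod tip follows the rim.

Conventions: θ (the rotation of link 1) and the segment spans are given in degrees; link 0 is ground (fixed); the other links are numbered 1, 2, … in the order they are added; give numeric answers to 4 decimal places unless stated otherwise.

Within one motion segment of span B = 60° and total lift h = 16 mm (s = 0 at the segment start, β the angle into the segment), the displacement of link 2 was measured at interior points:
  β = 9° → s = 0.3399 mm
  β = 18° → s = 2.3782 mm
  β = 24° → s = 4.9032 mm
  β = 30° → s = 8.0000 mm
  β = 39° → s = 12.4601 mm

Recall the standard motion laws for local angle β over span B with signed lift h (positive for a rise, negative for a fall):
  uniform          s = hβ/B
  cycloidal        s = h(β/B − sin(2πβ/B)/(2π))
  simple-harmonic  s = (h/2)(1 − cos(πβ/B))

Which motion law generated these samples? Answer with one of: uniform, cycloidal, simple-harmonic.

candidates at β/B = r: uniform s = h·r (linear in β); cycloidal s = h·(r − sin(2πr)/(2π)); simple-harmonic s = (h/2)(1 − cos(πr))
β=9°: printed 0.3399 | uniform 2.4000, cycloidal 0.3399, simple-harmonic 0.8719
β=18°: printed 2.3782 | uniform 4.8000, cycloidal 2.3782, simple-harmonic 3.2977
β=24°: printed 4.9032 | uniform 6.4000, cycloidal 4.9032, simple-harmonic 5.5279
β=30°: printed 8.0000 | uniform 8.0000, cycloidal 8.0000, simple-harmonic 8.0000
β=39°: printed 12.4601 | uniform 10.4000, cycloidal 12.4601, simple-harmonic 11.6319
only one law matches every sample → cycloidal

cycloidal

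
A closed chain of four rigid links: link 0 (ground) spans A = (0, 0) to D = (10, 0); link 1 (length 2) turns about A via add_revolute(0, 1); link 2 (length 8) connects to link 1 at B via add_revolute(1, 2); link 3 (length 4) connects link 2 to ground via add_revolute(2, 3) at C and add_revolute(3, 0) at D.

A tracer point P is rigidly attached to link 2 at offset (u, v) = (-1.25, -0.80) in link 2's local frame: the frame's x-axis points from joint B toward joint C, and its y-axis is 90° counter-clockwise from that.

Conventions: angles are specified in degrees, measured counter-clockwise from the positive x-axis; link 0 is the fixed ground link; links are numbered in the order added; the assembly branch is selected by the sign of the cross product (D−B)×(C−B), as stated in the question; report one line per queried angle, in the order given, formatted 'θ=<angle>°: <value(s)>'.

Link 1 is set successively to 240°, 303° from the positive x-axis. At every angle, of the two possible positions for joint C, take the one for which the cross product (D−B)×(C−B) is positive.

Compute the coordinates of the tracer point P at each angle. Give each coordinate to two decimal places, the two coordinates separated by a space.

A=(0,0), D=(10.00,0)
θ=240°: B = A + 2.00·(cos240°, sin240°) = (-1.0000, -1.7321)
θ=240°: |BD| = 11.1355
θ=240°: circle(B,8.00) ∩ circle(D,4.00): a=7.7230, h=2.0868
θ=240°:   candidates: C₊=(6.3044,1.5306) cross=23.238; C₋=(6.9536,-2.5922) cross=-23.238
θ=240°:   branch + wants cross > 0 → take C=(6.3044,1.5306) (cross=23.238)
θ=240°: ex = (C−B)/|BC| = (0.9131,0.4078); ey = (-0.4078,0.9131)
θ=240°: P = B + -1.25·ex + -0.80·ey = (-1.8151,-2.9723)
θ=303°: B = A + 2.00·(cos303°, sin303°) = (1.0893, -1.6773)
θ=303°: |BD| = 9.0672
θ=303°: circle(B,8.00) ∩ circle(D,4.00): a=7.1805, h=3.5271
θ=303°:   candidates: C₊=(7.4934,3.1172) cross=31.981; C₋=(8.7983,-3.8152) cross=-31.981
θ=303°:   branch + wants cross > 0 → take C=(7.4934,3.1172) (cross=31.981)
θ=303°: ex = (C−B)/|BC| = (0.8005,0.5993); ey = (-0.5993,0.8005)
θ=303°: P = B + -1.25·ex + -0.80·ey = (0.5681,-3.0669)

θ=240°: -1.82 -2.97
θ=303°: 0.57 -3.07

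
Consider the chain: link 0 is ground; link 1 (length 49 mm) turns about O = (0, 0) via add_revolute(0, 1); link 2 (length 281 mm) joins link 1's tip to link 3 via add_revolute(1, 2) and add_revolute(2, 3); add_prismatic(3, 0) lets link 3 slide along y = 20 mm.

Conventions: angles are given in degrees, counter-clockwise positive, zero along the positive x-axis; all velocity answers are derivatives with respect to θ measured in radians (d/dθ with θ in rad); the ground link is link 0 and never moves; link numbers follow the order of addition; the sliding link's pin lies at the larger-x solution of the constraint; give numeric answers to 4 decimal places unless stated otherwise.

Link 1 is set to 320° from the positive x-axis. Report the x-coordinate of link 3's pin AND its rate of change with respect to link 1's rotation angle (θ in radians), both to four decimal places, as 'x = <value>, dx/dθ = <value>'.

geometry: r = 49 mm, L = 281 mm, e = 20 mm
crank pin P = (r cos θ, r sin θ) = (37.536178, -31.496593)
h = r sin θ − e = -31.496593 − 20 = -51.496593
x = r cos θ + √(L² − h²) = 37.536178 + 276.241020 = 313.777197
dx/dθ = −r sin θ − h·r cos θ/√(L² − h²) (θ in radians; h = -51.496593) = 38.494052

x = 313.7772, dx/dθ = 38.4941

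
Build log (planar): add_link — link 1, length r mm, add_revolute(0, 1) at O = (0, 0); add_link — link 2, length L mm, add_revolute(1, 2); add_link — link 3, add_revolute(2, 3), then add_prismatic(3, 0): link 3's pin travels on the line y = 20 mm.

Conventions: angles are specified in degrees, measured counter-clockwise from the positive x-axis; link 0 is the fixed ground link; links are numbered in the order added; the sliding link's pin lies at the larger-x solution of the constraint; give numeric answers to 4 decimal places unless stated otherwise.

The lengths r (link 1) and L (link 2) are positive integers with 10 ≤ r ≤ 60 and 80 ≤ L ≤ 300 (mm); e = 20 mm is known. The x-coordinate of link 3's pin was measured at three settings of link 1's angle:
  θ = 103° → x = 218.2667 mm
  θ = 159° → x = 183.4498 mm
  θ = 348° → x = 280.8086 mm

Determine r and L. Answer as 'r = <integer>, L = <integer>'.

constraint per measurement: (x − r cos θ)² + (r sin θ − e)² = L²
subtracting the θ₁ and θ₂ equations cancels the r² and L² terms:
r = (x₁² − x₂²) / (2[(x₁cos θ₁ + e sin θ₁) − (x₂cos θ₂ + e sin θ₂)]) = 52.0000 → r = 52
L² = (x₁ − r cos θ₁)² + (r sin θ₁ − e)² = 53823.9923 → L = 232.0000 → L = 232
check at θ₃=348°: x = 280.8086 (printed 280.8086) ✓

r = 52, L = 232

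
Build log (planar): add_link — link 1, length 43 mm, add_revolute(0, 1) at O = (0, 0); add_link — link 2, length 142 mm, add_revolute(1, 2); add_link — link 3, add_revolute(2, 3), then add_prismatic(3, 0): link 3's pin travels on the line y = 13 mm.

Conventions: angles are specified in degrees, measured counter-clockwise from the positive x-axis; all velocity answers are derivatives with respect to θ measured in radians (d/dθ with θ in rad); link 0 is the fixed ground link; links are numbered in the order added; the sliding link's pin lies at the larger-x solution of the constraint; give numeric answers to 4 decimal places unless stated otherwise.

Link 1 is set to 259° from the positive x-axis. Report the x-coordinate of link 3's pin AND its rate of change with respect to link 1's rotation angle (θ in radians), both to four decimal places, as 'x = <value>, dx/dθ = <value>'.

geometry: r = 43 mm, L = 142 mm, e = 13 mm
crank pin P = (r cos θ, r sin θ) = (-8.204787, -42.209969)
h = r sin θ − e = -42.209969 − 13 = -55.209969
x = r cos θ + √(L² − h²) = -8.204787 + 130.827594 = 122.622807
dx/dθ = −r sin θ − h·r cos θ/√(L² − h²) (θ in radians; h = -55.209969) = 38.747503

x = 122.6228, dx/dθ = 38.7475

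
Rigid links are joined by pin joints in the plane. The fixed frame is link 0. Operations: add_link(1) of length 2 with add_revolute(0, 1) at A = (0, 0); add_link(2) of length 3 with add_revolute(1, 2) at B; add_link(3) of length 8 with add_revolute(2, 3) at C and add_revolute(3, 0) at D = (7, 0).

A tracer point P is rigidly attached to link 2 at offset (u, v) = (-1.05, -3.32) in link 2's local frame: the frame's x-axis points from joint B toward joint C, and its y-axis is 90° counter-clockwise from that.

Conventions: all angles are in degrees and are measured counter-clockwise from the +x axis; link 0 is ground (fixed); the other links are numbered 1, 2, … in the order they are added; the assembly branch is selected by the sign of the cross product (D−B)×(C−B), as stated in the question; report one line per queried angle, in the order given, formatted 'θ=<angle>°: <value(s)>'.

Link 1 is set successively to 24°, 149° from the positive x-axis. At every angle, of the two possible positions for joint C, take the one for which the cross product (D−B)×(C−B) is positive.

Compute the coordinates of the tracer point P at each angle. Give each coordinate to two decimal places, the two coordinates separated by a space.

A=(0,0), D=(7.00,0)
θ=24°: B = A + 2.00·(cos24°, sin24°) = (1.8271, 0.8135)
θ=24°: |BD| = 5.2365
θ=24°: circle(B,3.00) ∩ circle(D,8.00): a=-2.6334, h=1.4371
θ=24°:   candidates: C₊=(-0.5511,2.6422) cross=7.525; C₋=(-0.9976,-0.1971) cross=-7.525
θ=24°:   branch + wants cross > 0 → take C=(-0.5511,2.6422) (cross=7.525)
θ=24°: ex = (C−B)/|BC| = (-0.7927,0.6096); ey = (-0.6096,-0.7927)
θ=24°: P = B + -1.05·ex + -3.32·ey = (4.6833,2.8052)
θ=149°: B = A + 2.00·(cos149°, sin149°) = (-1.7143, 1.0301)
θ=149°: |BD| = 8.7750
θ=149°: circle(B,3.00) ∩ circle(D,8.00): a=1.2536, h=2.7255
θ=149°:   candidates: C₊=(-0.1495,3.5896) cross=23.916; C₋=(-0.7893,-1.8238) cross=-23.916
θ=149°:   branch + wants cross > 0 → take C=(-0.1495,3.5896) (cross=23.916)
θ=149°: ex = (C−B)/|BC| = (0.5216,0.8532); ey = (-0.8532,0.5216)
θ=149°: P = B + -1.05·ex + -3.32·ey = (0.5705,-1.5976)

θ=24°: 4.68 2.81
θ=149°: 0.57 -1.60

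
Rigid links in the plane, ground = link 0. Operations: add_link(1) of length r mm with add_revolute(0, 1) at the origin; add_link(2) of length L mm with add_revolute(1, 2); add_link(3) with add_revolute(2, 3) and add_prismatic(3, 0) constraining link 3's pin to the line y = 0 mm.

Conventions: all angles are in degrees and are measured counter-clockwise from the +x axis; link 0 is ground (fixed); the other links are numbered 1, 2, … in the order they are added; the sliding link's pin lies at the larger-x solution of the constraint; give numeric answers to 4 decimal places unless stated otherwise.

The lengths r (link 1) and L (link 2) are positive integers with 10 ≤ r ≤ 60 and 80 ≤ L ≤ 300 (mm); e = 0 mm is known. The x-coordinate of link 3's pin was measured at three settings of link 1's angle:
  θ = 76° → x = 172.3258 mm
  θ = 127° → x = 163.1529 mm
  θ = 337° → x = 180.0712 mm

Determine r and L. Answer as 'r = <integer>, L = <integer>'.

constraint per measurement: (x − r cos θ)² + (r sin θ − e)² = L²
subtracting the θ₁ and θ₂ equations cancels the r² and L² terms:
r = (x₁² − x₂²) / (2[(x₁cos θ₁ + e sin θ₁) − (x₂cos θ₂ + e sin θ₂)]) = 11.0000 → r = 11
L² = (x₁ − r cos θ₁)² + (r sin θ₁ − e)² = 28900.0149 → L = 170.0000 → L = 170
check at θ₃=337°: x = 180.0712 (printed 180.0712) ✓

r = 11, L = 170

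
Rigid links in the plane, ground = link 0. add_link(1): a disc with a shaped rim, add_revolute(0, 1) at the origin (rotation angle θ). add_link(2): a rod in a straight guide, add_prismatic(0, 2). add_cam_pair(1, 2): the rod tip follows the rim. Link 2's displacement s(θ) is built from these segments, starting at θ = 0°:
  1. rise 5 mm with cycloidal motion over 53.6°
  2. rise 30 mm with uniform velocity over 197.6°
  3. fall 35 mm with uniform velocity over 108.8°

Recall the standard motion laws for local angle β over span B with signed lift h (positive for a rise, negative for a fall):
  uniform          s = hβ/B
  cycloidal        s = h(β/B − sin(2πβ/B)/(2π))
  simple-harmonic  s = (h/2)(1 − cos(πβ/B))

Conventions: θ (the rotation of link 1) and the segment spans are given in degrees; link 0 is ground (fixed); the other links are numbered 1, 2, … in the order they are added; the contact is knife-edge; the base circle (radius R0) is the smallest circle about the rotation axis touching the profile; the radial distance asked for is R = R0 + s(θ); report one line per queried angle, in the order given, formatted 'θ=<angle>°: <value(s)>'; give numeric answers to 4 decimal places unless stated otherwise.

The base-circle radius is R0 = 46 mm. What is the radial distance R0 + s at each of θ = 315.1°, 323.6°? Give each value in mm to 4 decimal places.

segment 1 (0° to 53.6°, cycloidal, h = 5) is passed completely: s = 0.0000 + (5) = 5.0000
segment 2 (53.6° to 251.2°, uniform, h = 30) is passed completely: s = 5.0000 + (30) = 35.0000
θ = 315.1° falls in segment 3 (251.2° to 360°, uniform, h = -35): β = 315.1 − 251.2 = 63.9°, B = 108.8°; Δs = -35·63.9/108.8 = -20.5561; s = 35.0000 − 20.5561 = 14.4439
θ = 323.6° falls in segment 3 (251.2° to 360°, uniform, h = -35): β = 323.6 − 251.2 = 72.4°, B = 108.8°; Δs = -35·72.4/108.8 = -23.2904; s = 35.0000 − 23.2904 = 11.7096
θ=315.1°: R = R0 + s = 46 + 14.4439 = 60.4439
θ=323.6°: R = R0 + s = 46 + 11.7096 = 57.7096

θ=315.1°: 60.4439
θ=323.6°: 57.7096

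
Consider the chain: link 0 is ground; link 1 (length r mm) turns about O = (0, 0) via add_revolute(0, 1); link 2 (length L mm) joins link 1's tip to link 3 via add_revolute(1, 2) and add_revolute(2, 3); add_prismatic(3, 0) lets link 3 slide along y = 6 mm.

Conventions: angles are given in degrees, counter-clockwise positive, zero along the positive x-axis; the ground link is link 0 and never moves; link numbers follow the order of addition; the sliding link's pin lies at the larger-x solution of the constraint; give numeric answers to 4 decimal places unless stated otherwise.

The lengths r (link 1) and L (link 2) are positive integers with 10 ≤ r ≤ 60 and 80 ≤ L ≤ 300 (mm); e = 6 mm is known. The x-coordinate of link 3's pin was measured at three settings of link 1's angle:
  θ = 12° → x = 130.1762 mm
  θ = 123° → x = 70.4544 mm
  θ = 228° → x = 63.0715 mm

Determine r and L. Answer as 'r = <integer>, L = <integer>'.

constraint per measurement: (x − r cos θ)² + (r sin θ − e)² = L²
subtracting the θ₁ and θ₂ equations cancels the r² and L² terms:
r = (x₁² − x₂²) / (2[(x₁cos θ₁ + e sin θ₁) − (x₂cos θ₂ + e sin θ₂)]) = 37.0000 → r = 37
L² = (x₁ − r cos θ₁)² + (r sin θ₁ − e)² = 8835.9965 → L = 94.0000 → L = 94
check at θ₃=228°: x = 63.0715 (printed 63.0715) ✓

r = 37, L = 94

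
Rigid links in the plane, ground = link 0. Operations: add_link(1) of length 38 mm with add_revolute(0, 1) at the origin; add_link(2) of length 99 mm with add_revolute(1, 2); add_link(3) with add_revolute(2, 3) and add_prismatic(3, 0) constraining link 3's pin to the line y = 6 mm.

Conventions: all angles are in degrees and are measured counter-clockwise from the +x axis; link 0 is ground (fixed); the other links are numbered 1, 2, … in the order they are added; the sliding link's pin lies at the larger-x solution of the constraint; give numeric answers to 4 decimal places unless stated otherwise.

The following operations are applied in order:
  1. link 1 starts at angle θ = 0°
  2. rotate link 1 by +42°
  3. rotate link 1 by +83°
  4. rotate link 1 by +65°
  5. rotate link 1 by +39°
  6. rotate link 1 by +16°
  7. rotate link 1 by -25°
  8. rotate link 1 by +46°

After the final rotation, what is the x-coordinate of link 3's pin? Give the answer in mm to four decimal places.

geometry: r = 38 mm, L = 99 mm, e = 6 mm; θ starts at 0°
rotate link 1 by +42°: θ ← 0° +42° = 42°
rotate link 1 by +83°: θ ← 42° +83° = 125°
rotate link 1 by +65°: θ ← 125° +65° = 190°
rotate link 1 by +39°: θ ← 190° +39° = 229°
rotate link 1 by +16°: θ ← 229° +16° = 245°
rotate link 1 by -25°: θ ← 245° -25° = 220°
rotate link 1 by +46°: θ ← 220° +46° = 266°
crank pin P = (r cos θ, r sin θ) = (-2.650746, -37.907434)
h = r sin θ − e = -37.907434 − 6 = -43.907434
x = r cos θ + √(L² − h²) = -2.650746 + 88.730701 = 86.079955

86.0800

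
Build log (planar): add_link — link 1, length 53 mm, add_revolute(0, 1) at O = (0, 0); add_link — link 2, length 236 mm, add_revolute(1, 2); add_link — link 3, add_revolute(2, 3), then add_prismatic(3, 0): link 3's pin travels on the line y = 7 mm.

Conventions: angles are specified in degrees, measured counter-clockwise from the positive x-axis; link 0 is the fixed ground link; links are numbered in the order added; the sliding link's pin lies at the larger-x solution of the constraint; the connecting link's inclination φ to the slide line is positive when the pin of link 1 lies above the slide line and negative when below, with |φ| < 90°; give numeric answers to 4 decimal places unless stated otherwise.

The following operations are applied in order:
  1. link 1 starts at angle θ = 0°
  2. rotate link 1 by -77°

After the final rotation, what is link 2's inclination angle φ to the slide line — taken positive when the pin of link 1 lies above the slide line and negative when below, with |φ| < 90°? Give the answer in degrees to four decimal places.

geometry: r = 53 mm, L = 236 mm, e = 7 mm; θ starts at 0°
rotate link 1 by -77°: θ ← 0° -77° = -77°
h = r sin θ − e = -51.641613 − 7 = -58.641613
sin φ = h / L = -58.641613 / 236 = -0.24848141
φ = arcsin(-0.24848141) = -14.387668°

-14.3877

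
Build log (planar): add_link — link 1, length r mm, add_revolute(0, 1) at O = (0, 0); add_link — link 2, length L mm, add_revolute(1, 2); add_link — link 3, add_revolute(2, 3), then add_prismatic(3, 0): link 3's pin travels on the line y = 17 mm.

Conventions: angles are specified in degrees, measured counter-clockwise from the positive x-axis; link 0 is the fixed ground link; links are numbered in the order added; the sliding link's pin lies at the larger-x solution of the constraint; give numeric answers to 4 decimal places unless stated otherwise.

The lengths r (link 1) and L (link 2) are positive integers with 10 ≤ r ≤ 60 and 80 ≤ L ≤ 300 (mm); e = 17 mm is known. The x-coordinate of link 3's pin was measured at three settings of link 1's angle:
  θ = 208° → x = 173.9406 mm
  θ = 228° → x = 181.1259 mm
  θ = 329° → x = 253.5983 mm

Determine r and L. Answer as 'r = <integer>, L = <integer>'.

constraint per measurement: (x − r cos θ)² + (r sin θ − e)² = L²
subtracting the θ₁ and θ₂ equations cancels the r² and L² terms:
r = (x₁² − x₂²) / (2[(x₁cos θ₁ + e sin θ₁) − (x₂cos θ₂ + e sin θ₂)]) = 46.0000 → r = 46
L² = (x₁ − r cos θ₁)² + (r sin θ₁ − e)² = 47523.9858 → L = 218.0000 → L = 218
check at θ₃=329°: x = 253.5983 (printed 253.5983) ✓

r = 46, L = 218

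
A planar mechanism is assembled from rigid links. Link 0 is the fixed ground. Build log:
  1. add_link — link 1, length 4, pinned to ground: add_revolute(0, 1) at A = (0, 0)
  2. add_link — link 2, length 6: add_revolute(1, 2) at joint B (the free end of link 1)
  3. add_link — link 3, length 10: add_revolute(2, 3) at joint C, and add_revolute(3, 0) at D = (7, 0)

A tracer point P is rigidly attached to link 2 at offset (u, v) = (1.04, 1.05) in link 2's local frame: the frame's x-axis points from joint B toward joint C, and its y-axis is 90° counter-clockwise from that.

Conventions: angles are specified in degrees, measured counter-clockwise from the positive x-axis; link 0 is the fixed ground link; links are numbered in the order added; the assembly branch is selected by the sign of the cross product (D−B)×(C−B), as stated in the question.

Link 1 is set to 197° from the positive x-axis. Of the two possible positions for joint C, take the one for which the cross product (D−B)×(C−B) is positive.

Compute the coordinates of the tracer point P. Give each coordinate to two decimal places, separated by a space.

A=(0,0), D=(7.00,0)
B = A + 4.00·(cos197°, sin197°) = (-3.8252, -1.1695)
|BD| = 10.8882
circle(B,6.00) ∩ circle(D,10.00): a=2.5051, h=5.4520
  candidates: C₊=(-1.9202,4.5200) cross=59.362; C₋=(-0.7490,-6.3209) cross=-59.362
  branch + wants cross > 0 → take C=(-1.9202,4.5200) (cross=59.362)
ex = (C−B)/|BC| = (0.3175,0.9483); ey = (-0.9483,0.3175)
P = B + 1.04·ex + 1.05·ey = (-4.4907,0.1501)

-4.49 0.15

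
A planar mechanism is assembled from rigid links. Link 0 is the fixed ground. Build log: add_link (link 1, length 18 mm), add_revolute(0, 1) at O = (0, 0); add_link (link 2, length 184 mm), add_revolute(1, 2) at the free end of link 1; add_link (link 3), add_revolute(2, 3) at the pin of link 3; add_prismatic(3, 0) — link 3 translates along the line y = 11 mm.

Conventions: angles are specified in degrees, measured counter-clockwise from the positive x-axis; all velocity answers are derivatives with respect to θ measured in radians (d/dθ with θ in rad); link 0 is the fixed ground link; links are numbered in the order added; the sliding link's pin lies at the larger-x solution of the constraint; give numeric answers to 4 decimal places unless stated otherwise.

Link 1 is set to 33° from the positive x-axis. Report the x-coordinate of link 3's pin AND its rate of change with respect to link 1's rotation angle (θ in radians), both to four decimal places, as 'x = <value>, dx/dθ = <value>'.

geometry: r = 18 mm, L = 184 mm, e = 11 mm
crank pin P = (r cos θ, r sin θ) = (15.096070, 9.803503)
h = r sin θ − e = 9.803503 − 11 = -1.196497
x = r cos θ + √(L² − h²) = 15.096070 + 183.996110 = 199.092180
dx/dθ = −r sin θ − h·r cos θ/√(L² − h²) (θ in radians; h = -1.196497) = -9.705335

x = 199.0922, dx/dθ = -9.7053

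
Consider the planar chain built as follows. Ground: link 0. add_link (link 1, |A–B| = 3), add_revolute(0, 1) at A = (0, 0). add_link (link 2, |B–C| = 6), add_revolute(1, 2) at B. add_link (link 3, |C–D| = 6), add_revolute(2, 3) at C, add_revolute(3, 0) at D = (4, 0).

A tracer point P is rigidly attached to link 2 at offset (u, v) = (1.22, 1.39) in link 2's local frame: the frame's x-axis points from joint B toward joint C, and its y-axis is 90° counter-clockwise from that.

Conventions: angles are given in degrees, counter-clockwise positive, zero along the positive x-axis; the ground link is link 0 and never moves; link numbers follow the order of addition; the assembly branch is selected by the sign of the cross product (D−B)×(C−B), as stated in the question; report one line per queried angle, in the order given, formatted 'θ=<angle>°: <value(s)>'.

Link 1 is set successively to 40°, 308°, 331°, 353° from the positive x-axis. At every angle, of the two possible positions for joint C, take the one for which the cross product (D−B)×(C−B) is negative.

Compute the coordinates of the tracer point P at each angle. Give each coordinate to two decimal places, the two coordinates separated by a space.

A=(0,0), D=(4.00,0)
θ=40°: B = A + 3.00·(cos40°, sin40°) = (2.2981, 1.9284)
θ=40°: |BD| = 2.5720
θ=40°: circle(B,6.00) ∩ circle(D,6.00): a=1.2860, h=5.8606
θ=40°:   candidates: C₊=(7.5431,4.8421) cross=15.073; C₋=(-1.2450,-2.9138) cross=-15.073
θ=40°:   branch - wants cross < 0 → take C=(-1.2450,-2.9138) (cross=-15.073)
θ=40°: ex = (C−B)/|BC| = (-0.5905,-0.8070); ey = (0.8070,-0.5905)
θ=40°: P = B + 1.22·ex + 1.39·ey = (2.6995,0.1230)
θ=308°: B = A + 3.00·(cos308°, sin308°) = (1.8470, -2.3640)
θ=308°: |BD| = 3.1975
θ=308°: circle(B,6.00) ∩ circle(D,6.00): a=1.5988, h=5.7831
θ=308°:   candidates: C₊=(-1.3521,2.7120) cross=18.491; C₋=(7.1991,-5.0760) cross=-18.491
θ=308°:   branch - wants cross < 0 → take C=(7.1991,-5.0760) (cross=-18.491)
θ=308°: ex = (C−B)/|BC| = (0.8920,-0.4520); ey = (0.4520,0.8920)
θ=308°: P = B + 1.22·ex + 1.39·ey = (3.5635,-1.6756)
θ=331°: B = A + 3.00·(cos331°, sin331°) = (2.6239, -1.4544)
θ=331°: |BD| = 2.0023
θ=331°: circle(B,6.00) ∩ circle(D,6.00): a=1.0011, h=5.9159
θ=331°:   candidates: C₊=(-0.9853,3.3387) cross=11.845; C₋=(7.6091,-4.7931) cross=-11.845
θ=331°:   branch - wants cross < 0 → take C=(7.6091,-4.7931) (cross=-11.845)
θ=331°: ex = (C−B)/|BC| = (0.8309,-0.5564); ey = (0.5564,0.8309)
θ=331°: P = B + 1.22·ex + 1.39·ey = (4.4110,-0.9784)
θ=353°: B = A + 3.00·(cos353°, sin353°) = (2.9776, -0.3656)
θ=353°: |BD| = 1.0858
θ=353°: circle(B,6.00) ∩ circle(D,6.00): a=0.5429, h=5.9754
θ=353°:   candidates: C₊=(1.4767,5.4436) cross=6.488; C₋=(5.5009,-5.8092) cross=-6.488
θ=353°:   branch - wants cross < 0 → take C=(5.5009,-5.8092) (cross=-6.488)
θ=353°: ex = (C−B)/|BC| = (0.4205,-0.9073); ey = (0.9073,0.4205)
θ=353°: P = B + 1.22·ex + 1.39·ey = (4.7518,-0.8879)

θ=40°: 2.70 0.12
θ=308°: 3.56 -1.68
θ=331°: 4.41 -0.98
θ=353°: 4.75 -0.89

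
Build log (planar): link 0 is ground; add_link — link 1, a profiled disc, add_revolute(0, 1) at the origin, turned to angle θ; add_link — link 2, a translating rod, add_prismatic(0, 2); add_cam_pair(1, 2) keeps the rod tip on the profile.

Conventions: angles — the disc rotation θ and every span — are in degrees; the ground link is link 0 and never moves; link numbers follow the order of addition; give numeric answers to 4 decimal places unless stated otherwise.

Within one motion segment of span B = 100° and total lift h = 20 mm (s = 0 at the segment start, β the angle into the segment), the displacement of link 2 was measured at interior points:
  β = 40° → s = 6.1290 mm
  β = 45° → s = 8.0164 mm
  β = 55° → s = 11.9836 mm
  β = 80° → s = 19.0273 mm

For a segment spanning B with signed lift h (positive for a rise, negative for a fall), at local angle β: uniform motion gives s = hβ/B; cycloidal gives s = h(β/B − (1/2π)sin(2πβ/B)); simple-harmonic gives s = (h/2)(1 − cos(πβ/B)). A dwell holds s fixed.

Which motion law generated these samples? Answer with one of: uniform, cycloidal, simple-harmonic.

candidates at β/B = r: uniform s = h·r (linear in β); cycloidal s = h·(r − sin(2πr)/(2π)); simple-harmonic s = (h/2)(1 − cos(πr))
β=40°: printed 6.1290 | uniform 8.0000, cycloidal 6.1290, simple-harmonic 6.9098
β=45°: printed 8.0164 | uniform 9.0000, cycloidal 8.0164, simple-harmonic 8.4357
β=55°: printed 11.9836 | uniform 11.0000, cycloidal 11.9836, simple-harmonic 11.5643
β=80°: printed 19.0273 | uniform 16.0000, cycloidal 19.0273, simple-harmonic 18.0902
only one law matches every sample → cycloidal

cycloidal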